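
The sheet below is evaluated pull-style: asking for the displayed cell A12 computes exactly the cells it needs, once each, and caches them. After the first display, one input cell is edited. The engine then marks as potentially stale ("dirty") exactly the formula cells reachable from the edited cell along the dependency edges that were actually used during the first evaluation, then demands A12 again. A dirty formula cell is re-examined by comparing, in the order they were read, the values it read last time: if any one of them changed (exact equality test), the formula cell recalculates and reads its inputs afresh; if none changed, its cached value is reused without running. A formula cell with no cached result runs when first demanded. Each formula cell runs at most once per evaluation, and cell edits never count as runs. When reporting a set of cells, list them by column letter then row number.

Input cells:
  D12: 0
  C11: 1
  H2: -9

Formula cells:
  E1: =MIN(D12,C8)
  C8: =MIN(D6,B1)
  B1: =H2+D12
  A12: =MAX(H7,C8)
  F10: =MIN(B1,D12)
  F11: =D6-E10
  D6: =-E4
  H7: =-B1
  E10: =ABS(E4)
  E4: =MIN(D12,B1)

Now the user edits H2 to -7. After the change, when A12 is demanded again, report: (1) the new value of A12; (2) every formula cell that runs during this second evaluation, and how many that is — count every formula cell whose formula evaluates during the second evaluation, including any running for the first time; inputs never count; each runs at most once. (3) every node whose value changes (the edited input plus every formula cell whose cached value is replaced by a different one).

Demanding A12 again yields 7.
6 formula cells run: A12, B1, C8, D6, E4, H7.
The nodes whose values change: A12, B1, C8, D6, E4, H2, H7.

First demand of the output computes:
  B1 = -9 + 0 = -9
  E4 = MIN(0, -9) = -9
  D6 = -(-9) = 9
  C8 = MIN(9, -9) = -9
  H7 = -(-9) = 9
  A12 = MAX(9, -9) = 9

After the edit, cleaning proceeds:
  B1: a read changed (H2 -9->-7) — executes, giving -7.
  E4: a read changed (B1 -9->-7) — executes, giving -7.
  D6: a read changed (E4 -9->-7) — executes, giving 7.
  C8: a read changed (D6 9->7; B1 -9->-7) — executes, giving -7.
  H7: a read changed (B1 -9->-7) — executes, giving 7.
  A12: a read changed (H7 9->7; C8 -9->-7) — executes, giving 7.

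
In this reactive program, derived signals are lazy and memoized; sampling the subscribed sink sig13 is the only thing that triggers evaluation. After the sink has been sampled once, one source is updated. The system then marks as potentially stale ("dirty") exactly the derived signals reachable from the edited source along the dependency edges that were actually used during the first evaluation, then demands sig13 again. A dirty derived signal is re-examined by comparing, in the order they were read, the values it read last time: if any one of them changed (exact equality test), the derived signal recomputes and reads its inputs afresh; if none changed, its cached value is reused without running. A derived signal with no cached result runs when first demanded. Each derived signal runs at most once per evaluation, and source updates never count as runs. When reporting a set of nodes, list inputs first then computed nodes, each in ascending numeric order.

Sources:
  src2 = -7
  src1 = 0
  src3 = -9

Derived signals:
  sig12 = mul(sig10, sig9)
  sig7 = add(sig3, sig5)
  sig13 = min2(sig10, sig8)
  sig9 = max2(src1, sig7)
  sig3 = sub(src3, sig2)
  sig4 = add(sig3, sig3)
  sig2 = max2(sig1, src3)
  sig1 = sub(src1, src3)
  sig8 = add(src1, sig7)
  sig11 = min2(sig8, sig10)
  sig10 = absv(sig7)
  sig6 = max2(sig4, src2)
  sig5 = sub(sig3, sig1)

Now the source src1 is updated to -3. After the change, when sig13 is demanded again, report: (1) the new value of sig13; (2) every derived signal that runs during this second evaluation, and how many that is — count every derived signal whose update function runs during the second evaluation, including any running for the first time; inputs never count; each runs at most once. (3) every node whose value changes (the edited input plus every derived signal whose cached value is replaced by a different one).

Demanding sig13 again yields -39.
8 derived signals run: sig1, sig2, sig3, sig5, sig7, sig8, sig10, sig13.
The nodes whose values change: src1, sig1, sig2, sig3, sig5, sig7, sig8, sig10, sig13.

First demand of the output computes:
  sig1 = sub(0, -9) = 9
  sig2 = max2(9, -9) = 9
  sig3 = sub(-9, 9) = -18
  sig5 = sub(-18, 9) = -27
  sig7 = add(-18, -27) = -45
  sig8 = add(0, -45) = -45
  sig10 = absv(-45) = 45
  sig13 = min2(45, -45) = -45

After the edit, cleaning proceeds:
  sig1: a read changed (src1 0->-3) — executes, giving 6.
  sig2: a read changed (sig1 9->6) — executes, giving 6.
  sig3: a read changed (sig2 9->6) — executes, giving -15.
  sig5: a read changed (sig3 -18->-15; sig1 9->6) — executes, giving -21.
  sig7: a read changed (sig3 -18->-15; sig5 -27->-21) — executes, giving -36.
  sig8: a read changed (src1 0->-3; sig7 -45->-36) — executes, giving -39.
  sig10: a read changed (sig7 -45->-36) — executes, giving 36.
  sig13: a read changed (sig10 45->36; sig8 -45->-39) — executes, giving -39.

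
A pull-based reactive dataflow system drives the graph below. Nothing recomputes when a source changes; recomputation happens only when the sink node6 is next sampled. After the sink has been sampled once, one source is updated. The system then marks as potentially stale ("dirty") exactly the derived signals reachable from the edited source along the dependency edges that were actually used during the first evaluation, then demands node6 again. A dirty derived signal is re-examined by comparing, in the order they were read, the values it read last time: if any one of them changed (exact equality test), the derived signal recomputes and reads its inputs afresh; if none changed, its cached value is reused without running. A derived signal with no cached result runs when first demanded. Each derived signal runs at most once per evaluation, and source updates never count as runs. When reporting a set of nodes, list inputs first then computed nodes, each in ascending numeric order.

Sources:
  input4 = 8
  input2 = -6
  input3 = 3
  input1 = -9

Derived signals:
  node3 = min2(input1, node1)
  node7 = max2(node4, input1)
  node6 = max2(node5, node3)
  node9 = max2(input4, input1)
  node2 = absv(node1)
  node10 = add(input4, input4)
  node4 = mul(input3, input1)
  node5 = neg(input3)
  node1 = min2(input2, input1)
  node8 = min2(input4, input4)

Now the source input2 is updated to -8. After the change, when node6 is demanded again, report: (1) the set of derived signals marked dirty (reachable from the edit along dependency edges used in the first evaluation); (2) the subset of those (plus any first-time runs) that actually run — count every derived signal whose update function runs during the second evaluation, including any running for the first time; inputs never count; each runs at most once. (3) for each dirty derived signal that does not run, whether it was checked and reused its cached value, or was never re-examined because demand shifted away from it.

First evaluation (everything demanded from the output):
  node1 = min2(-6, -9) = -9
  node3 = min2(-9, -9) = -9
  node5 = neg(3) = -3
  node6 = max2(-3, -9) = -3

Propagation after the edit:
  node1: runs — input2 -6->-8; result -9 (same value as before).
  node3: checked — values it read are unchanged (input1 unchanged, node1 unchanged); reused cached -9 without running.
  node6: checked — values it read are unchanged (node5 unchanged, node3 unchanged); reused cached -3 without running.

Key observation: the change is absorbed at node1 — it re-runs but produces the same value, and the output's value is unchanged.

Marked dirty: node1, node3, node6.
Derived signals that run: node1 — 1 in total.
Checked but reused from cache: node3, node6.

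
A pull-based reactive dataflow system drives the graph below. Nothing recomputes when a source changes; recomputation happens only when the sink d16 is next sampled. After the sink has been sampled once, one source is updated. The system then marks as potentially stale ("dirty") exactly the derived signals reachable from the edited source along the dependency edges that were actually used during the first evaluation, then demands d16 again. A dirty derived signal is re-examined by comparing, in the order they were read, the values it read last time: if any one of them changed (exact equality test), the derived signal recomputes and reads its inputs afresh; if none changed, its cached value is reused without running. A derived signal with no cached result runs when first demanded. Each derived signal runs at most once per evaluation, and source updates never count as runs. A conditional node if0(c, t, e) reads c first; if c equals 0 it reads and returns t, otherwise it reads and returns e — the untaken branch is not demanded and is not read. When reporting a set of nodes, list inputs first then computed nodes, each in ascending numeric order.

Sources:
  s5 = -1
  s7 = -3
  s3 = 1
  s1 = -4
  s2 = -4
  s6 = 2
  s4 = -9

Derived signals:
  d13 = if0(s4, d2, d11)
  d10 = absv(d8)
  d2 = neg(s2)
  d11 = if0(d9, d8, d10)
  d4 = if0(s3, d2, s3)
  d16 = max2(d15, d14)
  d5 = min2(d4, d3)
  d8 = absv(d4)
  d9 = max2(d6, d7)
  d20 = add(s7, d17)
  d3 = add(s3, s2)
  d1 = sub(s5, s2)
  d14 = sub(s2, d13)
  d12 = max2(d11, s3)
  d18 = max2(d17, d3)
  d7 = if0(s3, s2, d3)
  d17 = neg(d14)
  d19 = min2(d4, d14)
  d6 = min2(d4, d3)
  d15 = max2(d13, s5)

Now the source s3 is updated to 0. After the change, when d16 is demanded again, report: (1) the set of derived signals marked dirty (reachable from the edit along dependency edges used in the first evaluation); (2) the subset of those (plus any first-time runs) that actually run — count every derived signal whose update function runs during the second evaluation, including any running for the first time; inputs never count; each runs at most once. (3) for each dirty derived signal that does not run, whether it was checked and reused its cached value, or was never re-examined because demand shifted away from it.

First evaluation (everything demanded from the output):
  d3 = add(1, -4) = -3
  d4 = if0(s3=1 -> else branch s3) = 1
  d6 = min2(1, -3) = -3
  d7 = if0(s3=1 -> else branch d3) = -3
  d8 = absv(1) = 1
  d9 = max2(-3, -3) = -3
  d10 = absv(1) = 1
  d11 = if0(d9=-3 -> else branch d10) = 1
  d13 = if0(s4=-9 -> else branch d11) = 1
  d14 = sub(-4, 1) = -5
  d15 = max2(1, -1) = 1
  d16 = max2(1, -5) = 1

Propagation after the edit:
  d2: demanded for the first time — runs, produces 4.
  d3: runs — s3 1->0; result -4.
  d4: runs — s3 1->0; s3 1->0; result 4.
  d6: runs — d4 1->4; d3 -3->-4; result -4.
  d7: runs — s3 1->0; d3 -3->-4; result -4.
  d8: runs — d4 1->4; result 4.
  d9: runs — d6 -3->-4; d7 -3->-4; result -4.
  d10: runs — d8 1->4; result 4.
  d11: runs — d9 -3->-4; d10 1->4; result 4.
  d13: runs — d11 1->4; result 4.
  d14: runs — d13 1->4; result -8.
  d15: runs — d13 1->4; result 4.
  d16: runs — d15 1->4; d14 -5->-8; result 4.

Key observation: a condition flipped, so demand reaches new nodes — d2 runs for the first time.

Marked dirty: d3, d4, d6, d7, d8, d9, d10, d11, d13, d14, d15, d16.
Derived signals that run: d2, d3, d4, d6, d7, d8, d9, d10, d11, d13, d14, d15, d16 — 13 in total.
Every dirty derived signal ran.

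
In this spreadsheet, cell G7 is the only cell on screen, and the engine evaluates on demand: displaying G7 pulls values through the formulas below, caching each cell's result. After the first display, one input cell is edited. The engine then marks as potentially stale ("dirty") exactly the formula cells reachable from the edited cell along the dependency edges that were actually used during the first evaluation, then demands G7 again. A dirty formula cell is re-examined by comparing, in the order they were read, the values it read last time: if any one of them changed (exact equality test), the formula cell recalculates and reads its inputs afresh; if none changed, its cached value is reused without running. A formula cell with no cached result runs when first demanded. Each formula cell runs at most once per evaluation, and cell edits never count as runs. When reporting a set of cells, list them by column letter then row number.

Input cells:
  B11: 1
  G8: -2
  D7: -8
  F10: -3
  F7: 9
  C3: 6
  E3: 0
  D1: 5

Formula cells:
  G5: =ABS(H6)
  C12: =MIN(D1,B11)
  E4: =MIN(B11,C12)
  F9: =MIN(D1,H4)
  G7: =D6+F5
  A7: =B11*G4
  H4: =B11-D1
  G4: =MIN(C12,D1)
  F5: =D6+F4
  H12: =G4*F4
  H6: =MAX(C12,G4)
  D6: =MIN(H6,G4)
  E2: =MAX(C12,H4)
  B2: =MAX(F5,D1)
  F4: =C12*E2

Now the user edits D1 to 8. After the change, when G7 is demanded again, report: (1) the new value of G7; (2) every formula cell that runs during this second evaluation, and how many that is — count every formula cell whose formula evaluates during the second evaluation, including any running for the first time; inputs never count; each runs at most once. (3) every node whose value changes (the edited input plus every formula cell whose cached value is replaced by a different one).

G7 now evaluates to 3.
Run set: C12, E2, G4, H4 (4 run).
Changed values: D1, H4.
The important point: at H6 every value read last time is unchanged, so the dirty flag clears without a run.

Initial pass — values computed on the first demand:
  C12 = MIN(5, 1) = 1
  G4 = MIN(1, 5) = 1
  H4 = 1 - 5 = -4
  E2 = MAX(1, -4) = 1
  F4 = 1 * 1 = 1
  H6 = MAX(1, 1) = 1
  D6 = MIN(1, 1) = 1
  F5 = 1 + 1 = 2
  G7 = 1 + 2 = 3

Second demand — change propagation:
  C12: re-runs because D1 5->8; new result 1 (unchanged).
  G4: re-runs because D1 5->8; new result 1 (unchanged).
  H4: re-runs because D1 5->8; new result -7.
  E2: re-runs because H4 -4->-7; new result 1 (unchanged).
  F4: re-examined; everything it read last time is the same (C12 unchanged, E2 unchanged) — cache 1 kept, no run.
  H6: re-examined; everything it read last time is the same (C12 unchanged, G4 unchanged) — cache 1 kept, no run.
  D6: re-examined; everything it read last time is the same (H6 unchanged, G4 unchanged) — cache 1 kept, no run.
  F5: re-examined; everything it read last time is the same (D6 unchanged, F4 unchanged) — cache 2 kept, no run.
  G7: re-examined; everything it read last time is the same (D6 unchanged, F5 unchanged) — cache 3 kept, no run.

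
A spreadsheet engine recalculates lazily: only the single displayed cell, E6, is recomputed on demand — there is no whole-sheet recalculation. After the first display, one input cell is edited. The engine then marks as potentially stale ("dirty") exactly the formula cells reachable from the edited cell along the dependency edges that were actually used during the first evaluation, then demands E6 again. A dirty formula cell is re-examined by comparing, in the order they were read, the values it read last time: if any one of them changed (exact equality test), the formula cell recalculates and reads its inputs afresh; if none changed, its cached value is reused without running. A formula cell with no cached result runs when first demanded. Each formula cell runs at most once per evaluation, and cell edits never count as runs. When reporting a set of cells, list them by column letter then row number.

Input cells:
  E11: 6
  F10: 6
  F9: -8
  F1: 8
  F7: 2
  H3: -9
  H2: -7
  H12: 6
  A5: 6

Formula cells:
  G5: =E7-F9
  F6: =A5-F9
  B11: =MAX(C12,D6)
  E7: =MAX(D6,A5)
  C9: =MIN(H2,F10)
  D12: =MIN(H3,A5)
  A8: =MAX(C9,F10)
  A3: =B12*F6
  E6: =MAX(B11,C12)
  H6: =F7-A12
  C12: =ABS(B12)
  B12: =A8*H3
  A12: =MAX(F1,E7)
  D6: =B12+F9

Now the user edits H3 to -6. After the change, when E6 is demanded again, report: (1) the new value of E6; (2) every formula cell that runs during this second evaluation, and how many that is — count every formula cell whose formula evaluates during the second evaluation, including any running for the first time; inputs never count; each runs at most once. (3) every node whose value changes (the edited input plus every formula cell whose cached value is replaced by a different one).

First evaluation (everything demanded from the output):
  C9 = MIN(-7, 6) = -7
  A8 = MAX(-7, 6) = 6
  B12 = 6 * -9 = -54
  C12 = ABS(-54) = 54
  D6 = -54 + -8 = -62
  B11 = MAX(54, -62) = 54
  E6 = MAX(54, 54) = 54

Propagation after the edit:
  B12: runs — H3 -9->-6; result -36.
  C12: runs — B12 -54->-36; result 36.
  D6: runs — B12 -54->-36; result -44.
  B11: runs — C12 54->36; D6 -62->-44; result 36.
  E6: runs — B11 54->36; C12 54->36; result 36.

New value of E6: 36.
Formula cells that run: B11, B12, C12, D6, E6 — 5 in total.
Values that change: B11, B12, C12, D6, E6, H3.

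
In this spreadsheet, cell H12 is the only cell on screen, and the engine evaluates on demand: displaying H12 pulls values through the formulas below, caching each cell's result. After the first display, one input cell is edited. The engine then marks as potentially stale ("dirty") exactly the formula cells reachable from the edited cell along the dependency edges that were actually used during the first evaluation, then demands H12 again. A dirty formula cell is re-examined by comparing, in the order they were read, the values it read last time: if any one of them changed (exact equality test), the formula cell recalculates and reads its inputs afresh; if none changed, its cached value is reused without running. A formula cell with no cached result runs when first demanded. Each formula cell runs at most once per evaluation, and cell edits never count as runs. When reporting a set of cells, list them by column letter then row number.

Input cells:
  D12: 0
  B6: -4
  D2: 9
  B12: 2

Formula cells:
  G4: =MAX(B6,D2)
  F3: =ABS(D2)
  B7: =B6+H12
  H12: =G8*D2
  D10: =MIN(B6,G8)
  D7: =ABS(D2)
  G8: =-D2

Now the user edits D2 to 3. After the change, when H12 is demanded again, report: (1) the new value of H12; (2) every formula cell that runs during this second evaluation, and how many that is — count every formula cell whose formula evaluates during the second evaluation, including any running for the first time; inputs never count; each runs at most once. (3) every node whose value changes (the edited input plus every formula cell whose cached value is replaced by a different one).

Initial pass — values computed on the first demand:
  G8 = -(9) = -9
  H12 = -9 * 9 = -81

Second demand — change propagation:
  G8: re-runs because D2 9->3; new result -3.
  H12: re-runs because G8 -9->-3; D2 9->3; new result -9.

H12 now evaluates to -9.
Run set: G8, H12 (2 run).
Changed values: D2, G8, H12.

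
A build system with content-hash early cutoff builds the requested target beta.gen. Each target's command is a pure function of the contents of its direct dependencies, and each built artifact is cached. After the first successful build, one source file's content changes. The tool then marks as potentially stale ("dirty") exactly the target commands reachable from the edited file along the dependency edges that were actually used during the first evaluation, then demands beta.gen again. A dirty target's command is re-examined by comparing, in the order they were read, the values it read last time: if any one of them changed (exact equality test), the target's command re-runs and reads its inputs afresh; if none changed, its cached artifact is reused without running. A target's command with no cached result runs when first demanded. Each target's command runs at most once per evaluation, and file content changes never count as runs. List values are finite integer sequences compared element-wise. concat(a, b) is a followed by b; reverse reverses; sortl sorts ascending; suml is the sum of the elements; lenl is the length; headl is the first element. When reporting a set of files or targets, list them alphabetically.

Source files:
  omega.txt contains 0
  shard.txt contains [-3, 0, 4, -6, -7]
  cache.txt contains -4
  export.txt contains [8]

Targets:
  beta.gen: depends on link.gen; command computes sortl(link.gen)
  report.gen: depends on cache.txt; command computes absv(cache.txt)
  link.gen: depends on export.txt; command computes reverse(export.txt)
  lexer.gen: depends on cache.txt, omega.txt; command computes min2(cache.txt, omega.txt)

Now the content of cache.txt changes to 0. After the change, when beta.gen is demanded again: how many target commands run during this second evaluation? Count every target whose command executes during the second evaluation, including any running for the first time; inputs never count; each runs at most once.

First evaluation (everything demanded from the output):
  link.gen = reverse([8]) = [8]
  beta.gen = sortl([8]) = [8]

Propagation after the edit:
  cache.txt feeds no computation that the output demands — nothing is marked dirty and nothing runs.

Key observation: cache.txt is never demanded by the output, so the edit triggers no recomputation at all.

Target commands that run: none — 0 in total.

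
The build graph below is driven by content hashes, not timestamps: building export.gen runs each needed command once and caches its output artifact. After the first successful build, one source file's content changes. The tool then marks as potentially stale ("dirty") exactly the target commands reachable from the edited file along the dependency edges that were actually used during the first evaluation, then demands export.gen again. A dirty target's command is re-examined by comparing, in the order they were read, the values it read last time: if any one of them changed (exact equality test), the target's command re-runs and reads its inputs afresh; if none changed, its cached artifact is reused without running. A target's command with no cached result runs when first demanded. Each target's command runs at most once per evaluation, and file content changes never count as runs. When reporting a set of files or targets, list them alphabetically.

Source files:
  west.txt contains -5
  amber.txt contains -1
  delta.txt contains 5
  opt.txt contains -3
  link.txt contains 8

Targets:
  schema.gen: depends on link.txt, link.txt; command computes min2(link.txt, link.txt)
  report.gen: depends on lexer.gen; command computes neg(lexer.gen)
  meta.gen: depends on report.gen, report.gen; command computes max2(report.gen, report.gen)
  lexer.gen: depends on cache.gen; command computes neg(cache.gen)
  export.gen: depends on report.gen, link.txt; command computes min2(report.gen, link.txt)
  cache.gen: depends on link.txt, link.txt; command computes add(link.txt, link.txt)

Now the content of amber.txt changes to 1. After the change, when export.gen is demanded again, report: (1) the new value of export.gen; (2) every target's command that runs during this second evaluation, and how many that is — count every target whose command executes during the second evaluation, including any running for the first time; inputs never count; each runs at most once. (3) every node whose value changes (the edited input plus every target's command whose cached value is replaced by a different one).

export.gen now evaluates to 8.
Run set: none (0 run).
Changed values: amber.txt.
The important point: nothing the output needs ever reads amber.txt, so the edit is invisible to it.

Initial pass — values computed on the first demand:
  cache.gen = add(8, 8) = 16
  lexer.gen = neg(16) = -16
  report.gen = neg(-16) = 16
  export.gen = min2(16, 8) = 8

Second demand — change propagation:
  no demanded computation ever read amber.txt, so the edit dirties nothing and nothing runs.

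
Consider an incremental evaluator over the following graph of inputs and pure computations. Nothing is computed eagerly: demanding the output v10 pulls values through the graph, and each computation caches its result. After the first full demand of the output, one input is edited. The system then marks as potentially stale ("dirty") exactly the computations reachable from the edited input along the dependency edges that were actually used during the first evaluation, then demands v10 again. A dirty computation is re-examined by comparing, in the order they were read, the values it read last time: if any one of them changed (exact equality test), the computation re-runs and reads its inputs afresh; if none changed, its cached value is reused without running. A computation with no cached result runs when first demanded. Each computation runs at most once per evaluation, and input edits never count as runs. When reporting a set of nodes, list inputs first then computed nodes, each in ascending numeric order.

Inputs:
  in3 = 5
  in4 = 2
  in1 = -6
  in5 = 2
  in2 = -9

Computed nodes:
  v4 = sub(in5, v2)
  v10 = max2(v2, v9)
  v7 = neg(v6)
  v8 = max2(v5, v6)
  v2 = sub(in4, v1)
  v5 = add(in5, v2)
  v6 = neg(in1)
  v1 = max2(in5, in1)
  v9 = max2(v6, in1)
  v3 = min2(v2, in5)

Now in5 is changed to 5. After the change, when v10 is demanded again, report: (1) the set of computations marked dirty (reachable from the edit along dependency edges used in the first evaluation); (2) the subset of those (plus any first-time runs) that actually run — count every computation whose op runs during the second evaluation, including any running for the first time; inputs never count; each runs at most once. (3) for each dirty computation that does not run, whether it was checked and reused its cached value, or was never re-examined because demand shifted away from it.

Initial pass — values computed on the first demand:
  v1 = max2(2, -6) = 2
  v2 = sub(2, 2) = 0
  v6 = neg(-6) = 6
  v9 = max2(6, -6) = 6
  v10 = max2(0, 6) = 6

Second demand — change propagation:
  v1: re-runs because in5 2->5; new result 5.
  v2: re-runs because v1 2->5; new result -3.
  v10: re-runs because v2 0->-3; new result 6 (unchanged).

Dirty set: v1, v2, v10.
Run set: v1, v2, v10 (3 run).
All dirty computations ended up running.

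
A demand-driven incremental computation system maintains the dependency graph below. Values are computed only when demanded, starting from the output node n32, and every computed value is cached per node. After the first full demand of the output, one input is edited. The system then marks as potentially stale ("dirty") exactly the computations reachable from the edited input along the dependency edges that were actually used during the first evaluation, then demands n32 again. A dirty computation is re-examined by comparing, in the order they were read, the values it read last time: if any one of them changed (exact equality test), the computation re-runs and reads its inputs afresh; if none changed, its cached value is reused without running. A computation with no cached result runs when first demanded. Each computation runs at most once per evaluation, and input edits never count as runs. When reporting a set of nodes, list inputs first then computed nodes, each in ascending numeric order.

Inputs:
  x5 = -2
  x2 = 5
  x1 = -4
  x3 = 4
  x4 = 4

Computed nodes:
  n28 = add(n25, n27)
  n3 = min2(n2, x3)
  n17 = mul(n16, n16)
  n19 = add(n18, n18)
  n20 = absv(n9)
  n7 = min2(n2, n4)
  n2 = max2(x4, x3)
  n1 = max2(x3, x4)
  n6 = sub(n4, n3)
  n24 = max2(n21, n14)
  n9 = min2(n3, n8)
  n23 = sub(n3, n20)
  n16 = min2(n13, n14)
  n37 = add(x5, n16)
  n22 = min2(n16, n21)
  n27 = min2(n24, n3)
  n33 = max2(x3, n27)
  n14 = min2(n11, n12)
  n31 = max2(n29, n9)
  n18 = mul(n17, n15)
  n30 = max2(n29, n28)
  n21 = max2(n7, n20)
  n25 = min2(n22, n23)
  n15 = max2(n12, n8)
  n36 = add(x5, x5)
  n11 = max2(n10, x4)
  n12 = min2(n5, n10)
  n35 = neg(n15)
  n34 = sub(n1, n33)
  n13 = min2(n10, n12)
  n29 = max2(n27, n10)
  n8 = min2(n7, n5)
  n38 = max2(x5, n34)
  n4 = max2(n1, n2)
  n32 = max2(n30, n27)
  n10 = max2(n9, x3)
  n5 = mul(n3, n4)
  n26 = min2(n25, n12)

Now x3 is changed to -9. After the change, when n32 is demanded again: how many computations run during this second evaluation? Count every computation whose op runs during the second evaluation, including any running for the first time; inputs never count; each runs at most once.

First evaluation (everything demanded from the output):
  n1 = max2(4, 4) = 4
  n2 = max2(4, 4) = 4
  n3 = min2(4, 4) = 4
  n4 = max2(4, 4) = 4
  n5 = mul(4, 4) = 16
  n7 = min2(4, 4) = 4
  n8 = min2(4, 16) = 4
  n9 = min2(4, 4) = 4
  n10 = max2(4, 4) = 4
  n11 = max2(4, 4) = 4
  n12 = min2(16, 4) = 4
  n13 = min2(4, 4) = 4
  n14 = min2(4, 4) = 4
  n16 = min2(4, 4) = 4
  n20 = absv(4) = 4
  n21 = max2(4, 4) = 4
  n22 = min2(4, 4) = 4
  n23 = sub(4, 4) = 0
  n24 = max2(4, 4) = 4
  n25 = min2(4, 0) = 0
  n27 = min2(4, 4) = 4
  n28 = add(0, 4) = 4
  n29 = max2(4, 4) = 4
  n30 = max2(4, 4) = 4
  n32 = max2(4, 4) = 4

Propagation after the edit:
  n1: runs — x3 4->-9; result 4 (same value as before).
  n2: runs — x3 4->-9; result 4 (same value as before).
  n3: runs — x3 4->-9; result -9.
  n4: checked — values it read are unchanged (n1 unchanged, n2 unchanged); reused cached 4 without running.
  n5: runs — n3 4->-9; result -36.
  n7: checked — values it read are unchanged (n2 unchanged, n4 unchanged); reused cached 4 without running.
  n8: runs — n5 16->-36; result -36.
  n9: runs — n3 4->-9; n8 4->-36; result -36.
  n10: runs — n9 4->-36; x3 4->-9; result -9.
  n11: runs — n10 4->-9; result 4 (same value as before).
  n12: runs — n5 16->-36; n10 4->-9; result -36.
  n13: runs — n10 4->-9; n12 4->-36; result -36.
  n14: runs — n12 4->-36; result -36.
  n16: runs — n13 4->-36; n14 4->-36; result -36.
  n20: runs — n9 4->-36; result 36.
  n21: runs — n20 4->36; result 36.
  n22: runs — n16 4->-36; n21 4->36; result -36.
  n23: runs — n3 4->-9; n20 4->36; result -45.
  n24: runs — n21 4->36; n14 4->-36; result 36.
  n25: runs — n22 4->-36; n23 0->-45; result -45.
  n27: runs — n24 4->36; n3 4->-9; result -9.
  n28: runs — n25 0->-45; n27 4->-9; result -54.
  n29: runs — n27 4->-9; n10 4->-9; result -9.
  n30: runs — n29 4->-9; n28 4->-54; result -9.
  n32: runs — n30 4->-9; n27 4->-9; result -9.

Key observation: the cutoff stops propagation at n4 — its inputs' values are unchanged, so it reuses its cache.

Computations that run: n1, n2, n3, n5, n8, n9, n10, n11, n12, n13, n14, n16, n20, n21, n22, n23, n24, n25, n27, n28, n29, n30, n32 — 23 in total.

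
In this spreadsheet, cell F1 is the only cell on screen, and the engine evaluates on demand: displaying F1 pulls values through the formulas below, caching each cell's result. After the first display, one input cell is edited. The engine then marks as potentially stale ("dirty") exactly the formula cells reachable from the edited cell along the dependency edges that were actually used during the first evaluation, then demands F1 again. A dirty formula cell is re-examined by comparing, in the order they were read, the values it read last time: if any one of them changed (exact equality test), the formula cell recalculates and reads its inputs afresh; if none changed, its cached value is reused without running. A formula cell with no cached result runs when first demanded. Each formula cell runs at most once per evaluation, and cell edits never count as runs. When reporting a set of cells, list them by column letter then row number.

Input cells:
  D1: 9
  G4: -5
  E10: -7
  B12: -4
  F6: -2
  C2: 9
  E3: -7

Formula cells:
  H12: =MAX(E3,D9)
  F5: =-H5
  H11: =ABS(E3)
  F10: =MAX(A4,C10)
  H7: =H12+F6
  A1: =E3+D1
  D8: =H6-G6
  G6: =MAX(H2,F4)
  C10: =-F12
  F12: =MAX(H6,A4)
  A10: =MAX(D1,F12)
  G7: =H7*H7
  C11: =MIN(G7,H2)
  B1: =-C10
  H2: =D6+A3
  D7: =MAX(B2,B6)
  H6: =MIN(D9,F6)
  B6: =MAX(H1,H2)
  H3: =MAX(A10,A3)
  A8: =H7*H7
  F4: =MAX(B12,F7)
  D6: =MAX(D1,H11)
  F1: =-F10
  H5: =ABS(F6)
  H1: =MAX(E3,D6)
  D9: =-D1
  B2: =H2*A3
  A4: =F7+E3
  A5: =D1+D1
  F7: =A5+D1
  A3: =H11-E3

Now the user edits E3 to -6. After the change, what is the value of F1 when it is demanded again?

Initial pass — values computed on the first demand:
  A5 = 9 + 9 = 18
  D9 = -(9) = -9
  F7 = 18 + 9 = 27
  A4 = 27 + -7 = 20
  H6 = MIN(-9, -2) = -9
  F12 = MAX(-9, 20) = 20
  C10 = -(20) = -20
  F10 = MAX(20, -20) = 20
  F1 = -(20) = -20

Second demand — change propagation:
  A4: re-runs because E3 -7->-6; new result 21.
  F12: re-runs because A4 20->21; new result 21.
  C10: re-runs because F12 20->21; new result -21.
  F10: re-runs because A4 20->21; C10 -20->-21; new result 21.
  F1: re-runs because F10 20->21; new result -21.

F1 now evaluates to -21.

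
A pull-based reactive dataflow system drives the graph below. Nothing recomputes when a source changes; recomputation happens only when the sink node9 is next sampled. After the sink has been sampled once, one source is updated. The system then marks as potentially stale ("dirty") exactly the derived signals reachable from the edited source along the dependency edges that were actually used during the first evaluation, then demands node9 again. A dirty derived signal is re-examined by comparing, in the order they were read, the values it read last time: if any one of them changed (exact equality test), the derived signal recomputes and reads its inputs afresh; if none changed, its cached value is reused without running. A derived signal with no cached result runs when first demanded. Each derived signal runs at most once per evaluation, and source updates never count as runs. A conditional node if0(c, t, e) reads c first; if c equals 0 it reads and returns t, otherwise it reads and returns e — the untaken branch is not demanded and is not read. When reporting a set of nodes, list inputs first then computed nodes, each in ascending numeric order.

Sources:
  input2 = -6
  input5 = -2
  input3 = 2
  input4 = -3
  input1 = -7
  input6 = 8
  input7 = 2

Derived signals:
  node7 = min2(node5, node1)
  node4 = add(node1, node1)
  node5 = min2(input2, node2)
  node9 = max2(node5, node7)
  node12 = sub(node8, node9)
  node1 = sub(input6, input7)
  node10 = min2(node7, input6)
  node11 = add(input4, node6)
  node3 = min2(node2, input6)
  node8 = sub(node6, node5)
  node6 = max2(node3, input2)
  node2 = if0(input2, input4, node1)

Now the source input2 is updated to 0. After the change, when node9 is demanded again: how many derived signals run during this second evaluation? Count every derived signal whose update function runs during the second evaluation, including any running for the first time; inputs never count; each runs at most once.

First evaluation (everything demanded from the output):
  node1 = sub(8, 2) = 6
  node2 = if0(input2=-6 -> else branch node1) = 6
  node5 = min2(-6, 6) = -6
  node7 = min2(-6, 6) = -6
  node9 = max2(-6, -6) = -6

Propagation after the edit:
  node2: runs — input2 -6->0; result -3.
  node5: runs — input2 -6->0; node2 6->-3; result -3.
  node7: runs — node5 -6->-3; result -3.
  node9: runs — node5 -6->-3; node7 -6->-3; result -3.

Derived signals that run: node2, node5, node7, node9 — 4 in total.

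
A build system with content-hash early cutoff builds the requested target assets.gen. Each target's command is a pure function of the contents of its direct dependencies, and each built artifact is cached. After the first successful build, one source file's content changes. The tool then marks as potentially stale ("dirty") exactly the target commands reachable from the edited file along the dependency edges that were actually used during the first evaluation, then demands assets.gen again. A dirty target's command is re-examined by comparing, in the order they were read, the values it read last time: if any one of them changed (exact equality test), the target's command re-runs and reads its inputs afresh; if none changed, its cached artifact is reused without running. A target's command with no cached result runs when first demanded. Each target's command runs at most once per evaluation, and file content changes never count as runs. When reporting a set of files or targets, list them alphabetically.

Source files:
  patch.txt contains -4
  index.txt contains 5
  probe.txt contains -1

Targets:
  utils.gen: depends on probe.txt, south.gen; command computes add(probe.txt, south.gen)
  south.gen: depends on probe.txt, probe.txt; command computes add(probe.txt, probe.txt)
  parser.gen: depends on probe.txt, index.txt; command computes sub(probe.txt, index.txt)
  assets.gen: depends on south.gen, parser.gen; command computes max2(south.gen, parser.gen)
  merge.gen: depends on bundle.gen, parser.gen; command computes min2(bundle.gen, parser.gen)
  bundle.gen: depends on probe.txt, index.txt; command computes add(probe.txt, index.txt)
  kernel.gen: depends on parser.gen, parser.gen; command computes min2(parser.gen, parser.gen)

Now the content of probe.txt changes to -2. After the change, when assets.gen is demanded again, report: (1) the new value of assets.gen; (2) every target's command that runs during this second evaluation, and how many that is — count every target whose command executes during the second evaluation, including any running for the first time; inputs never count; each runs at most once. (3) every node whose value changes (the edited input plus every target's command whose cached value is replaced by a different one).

New value of assets.gen: -4.
Target commands that run: assets.gen, parser.gen, south.gen — 3 in total.
Values that change: assets.gen, parser.gen, probe.txt, south.gen.

First evaluation (everything demanded from the output):
  parser.gen = sub(-1, 5) = -6
  south.gen = add(-1, -1) = -2
  assets.gen = max2(-2, -6) = -2

Propagation after the edit:
  parser.gen: runs — probe.txt -1->-2; result -7.
  south.gen: runs — probe.txt -1->-2; probe.txt -1->-2; result -4.
  assets.gen: runs — south.gen -2->-4; parser.gen -6->-7; result -4.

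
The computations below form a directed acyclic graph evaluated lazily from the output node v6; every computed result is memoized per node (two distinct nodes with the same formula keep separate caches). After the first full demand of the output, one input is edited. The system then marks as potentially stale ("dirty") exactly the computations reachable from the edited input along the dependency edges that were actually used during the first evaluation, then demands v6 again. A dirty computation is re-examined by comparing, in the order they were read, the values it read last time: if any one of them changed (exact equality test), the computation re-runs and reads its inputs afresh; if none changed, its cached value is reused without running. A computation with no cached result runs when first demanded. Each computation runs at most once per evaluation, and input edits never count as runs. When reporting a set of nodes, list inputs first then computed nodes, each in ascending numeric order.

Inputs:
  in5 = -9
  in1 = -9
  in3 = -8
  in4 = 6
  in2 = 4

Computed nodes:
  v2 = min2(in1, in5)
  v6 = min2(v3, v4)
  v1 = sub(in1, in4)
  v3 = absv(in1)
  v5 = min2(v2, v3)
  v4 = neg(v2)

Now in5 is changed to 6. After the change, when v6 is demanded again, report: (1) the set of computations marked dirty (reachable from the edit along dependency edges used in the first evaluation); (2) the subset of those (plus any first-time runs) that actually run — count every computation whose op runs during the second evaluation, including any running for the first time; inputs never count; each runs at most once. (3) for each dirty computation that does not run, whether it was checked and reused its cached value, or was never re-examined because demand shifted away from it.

The edit dirties: v2, v4, v6.
1 computations run: v2.
Cache hits after checking: v4, v6.
Note the absorption at v2: it re-runs yet its value is the same, leaving the output's value untouched.

First demand of the output computes:
  v2 = min2(-9, -9) = -9
  v3 = absv(-9) = 9
  v4 = neg(-9) = 9
  v6 = min2(9, 9) = 9

After the edit, cleaning proceeds:
  v2: a read changed (in5 -9->6) — executes, giving -9 — identical to its old value.
  v4: dirty, but its reads are unchanged (v2 unchanged); cached 9 stands.
  v6: dirty, but its reads are unchanged (v3 unchanged, v4 unchanged); cached 9 stands.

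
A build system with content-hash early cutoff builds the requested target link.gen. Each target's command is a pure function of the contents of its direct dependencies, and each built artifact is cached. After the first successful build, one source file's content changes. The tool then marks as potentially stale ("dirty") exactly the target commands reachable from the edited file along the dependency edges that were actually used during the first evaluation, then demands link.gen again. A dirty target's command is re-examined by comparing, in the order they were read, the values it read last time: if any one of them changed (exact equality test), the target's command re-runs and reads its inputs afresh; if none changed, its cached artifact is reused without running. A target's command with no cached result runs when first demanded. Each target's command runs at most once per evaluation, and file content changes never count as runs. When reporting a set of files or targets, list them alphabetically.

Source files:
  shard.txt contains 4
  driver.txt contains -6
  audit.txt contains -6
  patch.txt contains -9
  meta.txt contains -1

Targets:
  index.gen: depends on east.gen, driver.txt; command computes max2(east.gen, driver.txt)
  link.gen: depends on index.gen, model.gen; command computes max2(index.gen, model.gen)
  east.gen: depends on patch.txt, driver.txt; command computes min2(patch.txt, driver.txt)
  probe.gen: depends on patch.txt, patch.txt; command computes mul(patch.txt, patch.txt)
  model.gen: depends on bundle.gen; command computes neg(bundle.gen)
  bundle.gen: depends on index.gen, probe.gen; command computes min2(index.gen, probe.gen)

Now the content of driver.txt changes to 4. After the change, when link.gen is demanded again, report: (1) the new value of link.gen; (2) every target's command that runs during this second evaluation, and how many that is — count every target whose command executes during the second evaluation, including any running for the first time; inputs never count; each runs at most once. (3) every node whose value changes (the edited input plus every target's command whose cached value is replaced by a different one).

First evaluation (everything demanded from the output):
  east.gen = min2(-9, -6) = -9
  index.gen = max2(-9, -6) = -6
  probe.gen = mul(-9, -9) = 81
  bundle.gen = min2(-6, 81) = -6
  model.gen = neg(-6) = 6
  link.gen = max2(-6, 6) = 6

Propagation after the edit:
  east.gen: runs — driver.txt -6->4; result -9 (same value as before).
  index.gen: runs — driver.txt -6->4; result 4.
  bundle.gen: runs — index.gen -6->4; result 4.
  model.gen: runs — bundle.gen -6->4; result -4.
  link.gen: runs — index.gen -6->4; model.gen 6->-4; result 4.

New value of link.gen: 4.
Target commands that run: bundle.gen, east.gen, index.gen, link.gen, model.gen — 5 in total.
Values that change: bundle.gen, driver.txt, index.gen, link.gen, model.gen.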